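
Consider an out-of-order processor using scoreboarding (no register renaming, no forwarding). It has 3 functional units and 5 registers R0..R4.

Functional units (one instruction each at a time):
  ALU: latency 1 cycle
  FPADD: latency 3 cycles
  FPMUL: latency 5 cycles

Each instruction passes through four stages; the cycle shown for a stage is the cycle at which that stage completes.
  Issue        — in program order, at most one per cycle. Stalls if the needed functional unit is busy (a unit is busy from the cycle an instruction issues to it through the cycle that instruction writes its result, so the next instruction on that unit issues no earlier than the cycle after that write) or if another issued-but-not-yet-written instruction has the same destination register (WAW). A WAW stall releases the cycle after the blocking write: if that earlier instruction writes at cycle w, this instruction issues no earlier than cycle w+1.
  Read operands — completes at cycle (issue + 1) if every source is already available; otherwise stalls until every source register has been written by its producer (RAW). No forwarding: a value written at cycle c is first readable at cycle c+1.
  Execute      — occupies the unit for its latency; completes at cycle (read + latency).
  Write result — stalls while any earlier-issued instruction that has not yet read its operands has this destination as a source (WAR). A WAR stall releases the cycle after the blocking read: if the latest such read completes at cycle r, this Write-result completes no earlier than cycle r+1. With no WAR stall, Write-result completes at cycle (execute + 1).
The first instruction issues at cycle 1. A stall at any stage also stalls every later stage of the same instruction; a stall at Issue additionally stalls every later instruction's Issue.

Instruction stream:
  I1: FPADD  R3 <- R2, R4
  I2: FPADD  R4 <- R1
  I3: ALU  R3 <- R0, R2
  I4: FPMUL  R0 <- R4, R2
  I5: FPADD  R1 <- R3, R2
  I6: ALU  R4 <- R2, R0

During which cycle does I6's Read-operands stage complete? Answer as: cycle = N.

c1: I1 issues→FPADD
c2: I1 reads
c5: I1 exec-done
c6: I1 writes R3
c7: I2 issues→FPADD
c8: I2 reads · I3 issues→ALU
c9: I3 reads · I4 issues→FPMUL
c10: I3 exec-done
c11: I2 exec-done · I3 writes R3
c12: I2 writes R4
c13: I4 reads · I5 issues→FPADD
c14: I5 reads · I6 issues→ALU
c17: I5 exec-done
c18: I4 exec-done · I5 writes R1
c19: I4 writes R0
c20: I6 reads
c21: I6 exec-done
c22: I6 writes R4

cycle = 20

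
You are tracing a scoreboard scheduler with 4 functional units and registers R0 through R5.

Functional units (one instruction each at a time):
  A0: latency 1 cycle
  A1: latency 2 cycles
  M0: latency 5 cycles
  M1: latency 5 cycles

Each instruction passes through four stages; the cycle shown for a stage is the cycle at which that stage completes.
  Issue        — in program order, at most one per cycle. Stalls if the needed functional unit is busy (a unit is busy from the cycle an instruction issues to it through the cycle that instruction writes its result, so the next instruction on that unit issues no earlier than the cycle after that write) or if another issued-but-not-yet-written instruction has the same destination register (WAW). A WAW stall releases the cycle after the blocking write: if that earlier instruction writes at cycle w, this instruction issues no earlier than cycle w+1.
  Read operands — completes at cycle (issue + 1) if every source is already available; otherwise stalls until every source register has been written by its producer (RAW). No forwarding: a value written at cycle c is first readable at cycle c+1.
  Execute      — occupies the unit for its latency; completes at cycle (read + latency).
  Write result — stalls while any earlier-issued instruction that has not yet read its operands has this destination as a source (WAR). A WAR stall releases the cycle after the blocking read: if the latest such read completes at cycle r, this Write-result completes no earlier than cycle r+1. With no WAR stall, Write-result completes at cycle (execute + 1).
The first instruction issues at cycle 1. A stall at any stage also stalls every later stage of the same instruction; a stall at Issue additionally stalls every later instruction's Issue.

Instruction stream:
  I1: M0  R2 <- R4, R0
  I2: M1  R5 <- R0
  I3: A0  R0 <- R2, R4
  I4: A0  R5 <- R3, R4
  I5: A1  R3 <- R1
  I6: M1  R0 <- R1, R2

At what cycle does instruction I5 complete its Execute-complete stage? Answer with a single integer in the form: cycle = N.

[I1] 1/2/7/8
[I2] 2/3/8/9
[I3] 3/9/10/11  (RAW R2: wait I1 write@8)
[I4] 12/13/14/15  (struct: A0 busy until I3 writes@11)
[I5] 13/14/16/17
[I6] 14/15/20/21

cycle = 16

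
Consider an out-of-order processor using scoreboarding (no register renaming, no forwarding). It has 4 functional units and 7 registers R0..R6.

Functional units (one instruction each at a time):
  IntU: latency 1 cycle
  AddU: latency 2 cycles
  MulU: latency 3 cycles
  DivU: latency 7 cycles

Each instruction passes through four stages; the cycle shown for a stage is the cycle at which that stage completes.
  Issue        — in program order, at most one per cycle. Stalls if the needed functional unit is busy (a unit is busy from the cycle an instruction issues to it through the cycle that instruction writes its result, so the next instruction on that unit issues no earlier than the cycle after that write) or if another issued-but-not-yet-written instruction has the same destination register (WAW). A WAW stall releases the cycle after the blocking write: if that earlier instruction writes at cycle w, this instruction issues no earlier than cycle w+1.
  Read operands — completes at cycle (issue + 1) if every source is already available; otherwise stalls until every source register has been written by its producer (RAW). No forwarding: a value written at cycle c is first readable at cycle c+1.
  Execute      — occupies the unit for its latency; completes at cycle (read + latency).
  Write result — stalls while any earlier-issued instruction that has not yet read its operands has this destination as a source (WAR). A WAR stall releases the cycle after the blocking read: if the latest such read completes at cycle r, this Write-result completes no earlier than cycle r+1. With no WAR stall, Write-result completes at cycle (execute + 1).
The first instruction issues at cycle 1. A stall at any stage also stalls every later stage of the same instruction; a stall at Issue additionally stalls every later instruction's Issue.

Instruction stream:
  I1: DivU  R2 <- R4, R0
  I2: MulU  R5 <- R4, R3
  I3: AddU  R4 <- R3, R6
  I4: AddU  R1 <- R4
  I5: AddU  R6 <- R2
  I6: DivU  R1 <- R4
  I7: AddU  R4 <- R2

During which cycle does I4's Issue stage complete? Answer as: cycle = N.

cycle = 8

  I1 | 1 | 2 | 9 | 10
  I2 | 2 | 3 | 6 | 7
  I3 | 3 | 4 | 6 | 7
  I4 | 8 | 9 | 11 | 12   struct: AddU busy until I3 writes@7
  I5 | 13 | 14 | 16 | 17   struct: AddU busy until I4 writes@12
  I6 | 14 | 15 | 22 | 23
  I7 | 18 | 19 | 21 | 22   struct: AddU busy until I5 writes@17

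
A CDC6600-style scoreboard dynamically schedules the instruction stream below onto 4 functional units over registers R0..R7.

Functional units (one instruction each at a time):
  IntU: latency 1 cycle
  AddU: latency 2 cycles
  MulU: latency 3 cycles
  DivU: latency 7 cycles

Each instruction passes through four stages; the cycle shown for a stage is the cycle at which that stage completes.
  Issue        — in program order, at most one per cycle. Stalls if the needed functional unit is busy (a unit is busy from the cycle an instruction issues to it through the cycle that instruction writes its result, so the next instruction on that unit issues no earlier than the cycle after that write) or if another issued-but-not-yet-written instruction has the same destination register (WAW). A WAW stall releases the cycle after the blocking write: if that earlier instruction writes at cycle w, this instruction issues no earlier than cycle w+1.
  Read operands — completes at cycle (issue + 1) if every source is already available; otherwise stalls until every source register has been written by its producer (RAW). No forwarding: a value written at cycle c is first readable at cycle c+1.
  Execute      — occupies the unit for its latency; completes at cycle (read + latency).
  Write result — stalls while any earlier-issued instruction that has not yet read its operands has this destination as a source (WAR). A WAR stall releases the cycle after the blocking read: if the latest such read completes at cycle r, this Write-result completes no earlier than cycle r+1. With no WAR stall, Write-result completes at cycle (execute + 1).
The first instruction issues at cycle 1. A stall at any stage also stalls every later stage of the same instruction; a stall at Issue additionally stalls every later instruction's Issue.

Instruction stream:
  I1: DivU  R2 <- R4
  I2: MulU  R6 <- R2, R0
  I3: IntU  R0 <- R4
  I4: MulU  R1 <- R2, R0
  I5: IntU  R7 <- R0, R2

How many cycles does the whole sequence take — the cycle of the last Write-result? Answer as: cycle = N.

[1] I1→DivU
[2] I1 RO · I2→MulU
[3] I3→IntU
[4] I3 RO
[5] I3 EX
[9] I1 EX
[10] I1 WR R2
[11] I2 RO
[12] I3 WR R0
[14] I2 EX
[15] I2 WR R6
[16] I4→MulU
[17] I4 RO · I5→IntU
[18] I5 RO
[19] I5 EX
[20] I4 EX · I5 WR R7
[21] I4 WR R1

cycle = 21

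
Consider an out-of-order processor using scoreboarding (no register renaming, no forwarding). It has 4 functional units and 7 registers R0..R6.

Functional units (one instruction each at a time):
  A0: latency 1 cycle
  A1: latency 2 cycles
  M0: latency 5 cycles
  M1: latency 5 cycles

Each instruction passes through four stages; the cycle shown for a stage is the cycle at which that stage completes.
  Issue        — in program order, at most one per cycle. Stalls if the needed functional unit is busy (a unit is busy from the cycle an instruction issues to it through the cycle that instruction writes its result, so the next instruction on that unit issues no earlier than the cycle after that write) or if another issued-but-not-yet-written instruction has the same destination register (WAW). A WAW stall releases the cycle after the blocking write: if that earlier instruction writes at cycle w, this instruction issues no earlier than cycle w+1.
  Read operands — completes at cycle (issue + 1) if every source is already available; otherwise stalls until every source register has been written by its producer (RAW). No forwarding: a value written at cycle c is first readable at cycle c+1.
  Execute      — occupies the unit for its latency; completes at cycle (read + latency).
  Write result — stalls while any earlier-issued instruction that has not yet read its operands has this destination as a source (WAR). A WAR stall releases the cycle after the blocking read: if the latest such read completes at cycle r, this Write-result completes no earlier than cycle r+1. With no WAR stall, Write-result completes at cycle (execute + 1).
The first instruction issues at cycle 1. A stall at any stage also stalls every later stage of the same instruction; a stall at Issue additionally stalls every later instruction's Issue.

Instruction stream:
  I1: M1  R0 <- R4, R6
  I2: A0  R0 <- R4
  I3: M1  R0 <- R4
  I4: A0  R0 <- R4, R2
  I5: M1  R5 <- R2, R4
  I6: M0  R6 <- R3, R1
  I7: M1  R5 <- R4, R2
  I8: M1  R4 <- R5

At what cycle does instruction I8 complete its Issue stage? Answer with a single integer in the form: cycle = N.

cycle = 38

t=1  I1→M1
t=2  I1 RO
t=7  I1 EX
t=8  I1 WR R0
t=9  I2→A0
t=10  I2 RO
t=11  I2 EX
t=12  I2 WR R0
t=13  I3→M1
t=14  I3 RO
t=19  I3 EX
t=20  I3 WR R0
t=21  I4→A0
t=22  I4 RO · I5→M1
t=23  I4 EX · I5 RO · I6→M0
t=24  I4 WR R0 · I6 RO
t=28  I5 EX
t=29  I5 WR R5 · I6 EX
t=30  I6 WR R6 · I7→M1
t=31  I7 RO
t=36  I7 EX
t=37  I7 WR R5
t=38  I8→M1
t=39  I8 RO
t=44  I8 EX
t=45  I8 WR R4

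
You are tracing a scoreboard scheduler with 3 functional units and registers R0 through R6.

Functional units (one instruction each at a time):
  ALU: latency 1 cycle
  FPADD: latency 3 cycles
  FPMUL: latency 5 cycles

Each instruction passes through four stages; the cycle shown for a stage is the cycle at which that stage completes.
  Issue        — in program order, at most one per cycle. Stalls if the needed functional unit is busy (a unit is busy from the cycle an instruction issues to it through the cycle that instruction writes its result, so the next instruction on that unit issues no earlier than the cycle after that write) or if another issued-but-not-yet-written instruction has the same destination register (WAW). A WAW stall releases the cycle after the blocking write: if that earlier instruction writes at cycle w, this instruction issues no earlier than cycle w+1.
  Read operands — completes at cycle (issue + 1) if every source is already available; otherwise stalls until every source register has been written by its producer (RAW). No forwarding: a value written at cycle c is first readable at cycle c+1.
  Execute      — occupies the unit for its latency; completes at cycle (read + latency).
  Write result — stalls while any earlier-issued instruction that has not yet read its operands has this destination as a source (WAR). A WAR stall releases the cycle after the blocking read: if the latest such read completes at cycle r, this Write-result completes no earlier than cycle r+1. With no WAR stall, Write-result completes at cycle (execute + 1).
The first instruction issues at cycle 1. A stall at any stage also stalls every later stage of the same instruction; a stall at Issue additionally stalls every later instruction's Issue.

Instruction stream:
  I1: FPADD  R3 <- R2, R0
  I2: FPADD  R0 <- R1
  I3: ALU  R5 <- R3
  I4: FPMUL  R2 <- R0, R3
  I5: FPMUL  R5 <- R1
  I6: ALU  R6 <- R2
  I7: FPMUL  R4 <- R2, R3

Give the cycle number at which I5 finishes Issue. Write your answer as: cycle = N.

cycle = 20

cycle 1: I1→FPADD
cycle 2: I1 RO
cycle 5: I1 EX
cycle 6: I1 WR R3
cycle 7: I2→FPADD
cycle 8: I2 RO, I3→ALU
cycle 9: I3 RO, I4→FPMUL
cycle 10: I3 EX
cycle 11: I2 EX, I3 WR R5
cycle 12: I2 WR R0
cycle 13: I4 RO
cycle 18: I4 EX
cycle 19: I4 WR R2
cycle 20: I5→FPMUL
cycle 21: I5 RO, I6→ALU
cycle 22: I6 RO
cycle 23: I6 EX
cycle 24: I6 WR R6
cycle 26: I5 EX
cycle 27: I5 WR R5
cycle 28: I7→FPMUL
cycle 29: I7 RO
cycle 34: I7 EX
cycle 35: I7 WR R4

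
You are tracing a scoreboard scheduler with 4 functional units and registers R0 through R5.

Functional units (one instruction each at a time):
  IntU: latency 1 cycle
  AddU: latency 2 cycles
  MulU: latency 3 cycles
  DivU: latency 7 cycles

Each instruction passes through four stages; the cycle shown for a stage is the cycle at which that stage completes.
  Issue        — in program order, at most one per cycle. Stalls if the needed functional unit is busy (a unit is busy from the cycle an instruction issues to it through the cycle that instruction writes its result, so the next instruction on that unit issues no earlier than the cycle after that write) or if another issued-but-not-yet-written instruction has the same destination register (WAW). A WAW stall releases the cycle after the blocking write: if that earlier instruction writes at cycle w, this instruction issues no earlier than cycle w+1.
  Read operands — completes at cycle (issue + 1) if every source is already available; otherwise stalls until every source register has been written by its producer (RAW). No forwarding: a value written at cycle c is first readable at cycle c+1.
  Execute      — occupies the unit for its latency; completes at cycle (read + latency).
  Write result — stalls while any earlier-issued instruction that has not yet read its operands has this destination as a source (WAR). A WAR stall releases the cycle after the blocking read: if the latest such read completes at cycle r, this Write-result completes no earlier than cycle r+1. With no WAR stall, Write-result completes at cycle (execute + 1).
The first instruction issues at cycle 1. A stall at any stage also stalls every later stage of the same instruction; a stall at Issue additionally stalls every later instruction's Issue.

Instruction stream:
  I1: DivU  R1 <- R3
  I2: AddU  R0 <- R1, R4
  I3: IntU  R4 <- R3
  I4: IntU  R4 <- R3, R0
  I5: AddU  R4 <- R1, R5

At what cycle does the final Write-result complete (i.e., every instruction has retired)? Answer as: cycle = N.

1) issue 1, read 2, done 9, write 10
2) issue 2, read 11, done 13, write 14  <RAW R1: wait I1 write@10>
3) issue 3, read 4, done 5, write 12  <WAR R4: wait I2 read@11>
4) issue 13, read 15, done 16, write 17  <struct: IntU busy until I3 writes@12 / RAW R0: wait I2 write@14>
5) issue 18, read 19, done 21, write 22  <WAW R4: wait I4 write@17>

cycle = 22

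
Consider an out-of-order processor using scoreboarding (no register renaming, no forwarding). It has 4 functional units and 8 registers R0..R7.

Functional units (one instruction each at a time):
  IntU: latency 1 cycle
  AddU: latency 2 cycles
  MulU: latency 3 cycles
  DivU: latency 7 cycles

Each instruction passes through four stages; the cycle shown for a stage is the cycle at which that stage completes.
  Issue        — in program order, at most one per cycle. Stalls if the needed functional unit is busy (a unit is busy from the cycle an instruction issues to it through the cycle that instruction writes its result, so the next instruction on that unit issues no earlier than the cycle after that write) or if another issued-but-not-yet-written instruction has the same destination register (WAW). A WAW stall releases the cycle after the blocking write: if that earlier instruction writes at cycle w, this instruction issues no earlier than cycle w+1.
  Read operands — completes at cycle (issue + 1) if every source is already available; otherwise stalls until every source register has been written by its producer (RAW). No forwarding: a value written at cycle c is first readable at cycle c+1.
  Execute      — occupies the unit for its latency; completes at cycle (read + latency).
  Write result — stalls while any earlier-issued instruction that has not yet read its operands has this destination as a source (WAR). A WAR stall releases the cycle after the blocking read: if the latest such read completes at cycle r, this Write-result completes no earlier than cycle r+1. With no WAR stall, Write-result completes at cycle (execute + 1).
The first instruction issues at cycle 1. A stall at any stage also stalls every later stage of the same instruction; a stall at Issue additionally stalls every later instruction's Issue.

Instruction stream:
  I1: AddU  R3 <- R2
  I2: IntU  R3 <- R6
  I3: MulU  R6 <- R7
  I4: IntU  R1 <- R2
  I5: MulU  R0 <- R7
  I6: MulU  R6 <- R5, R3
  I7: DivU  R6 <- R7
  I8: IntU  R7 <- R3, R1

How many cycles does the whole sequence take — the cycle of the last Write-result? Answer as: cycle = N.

t=1  I1→AddU
t=2  I1 RO
t=4  I1 EX
t=5  I1 WR R3
t=6  I2→IntU
t=7  I2 RO | I3→MulU
t=8  I2 EX | I3 RO
t=9  I2 WR R3
t=10  I4→IntU
t=11  I3 EX | I4 RO
t=12  I3 WR R6 | I4 EX
t=13  I4 WR R1 | I5→MulU
t=14  I5 RO
t=17  I5 EX
t=18  I5 WR R0
t=19  I6→MulU
t=20  I6 RO
t=23  I6 EX
t=24  I6 WR R6
t=25  I7→DivU
t=26  I7 RO | I8→IntU
t=27  I8 RO
t=28  I8 EX
t=29  I8 WR R7
t=33  I7 EX
t=34  I7 WR R6

cycle = 34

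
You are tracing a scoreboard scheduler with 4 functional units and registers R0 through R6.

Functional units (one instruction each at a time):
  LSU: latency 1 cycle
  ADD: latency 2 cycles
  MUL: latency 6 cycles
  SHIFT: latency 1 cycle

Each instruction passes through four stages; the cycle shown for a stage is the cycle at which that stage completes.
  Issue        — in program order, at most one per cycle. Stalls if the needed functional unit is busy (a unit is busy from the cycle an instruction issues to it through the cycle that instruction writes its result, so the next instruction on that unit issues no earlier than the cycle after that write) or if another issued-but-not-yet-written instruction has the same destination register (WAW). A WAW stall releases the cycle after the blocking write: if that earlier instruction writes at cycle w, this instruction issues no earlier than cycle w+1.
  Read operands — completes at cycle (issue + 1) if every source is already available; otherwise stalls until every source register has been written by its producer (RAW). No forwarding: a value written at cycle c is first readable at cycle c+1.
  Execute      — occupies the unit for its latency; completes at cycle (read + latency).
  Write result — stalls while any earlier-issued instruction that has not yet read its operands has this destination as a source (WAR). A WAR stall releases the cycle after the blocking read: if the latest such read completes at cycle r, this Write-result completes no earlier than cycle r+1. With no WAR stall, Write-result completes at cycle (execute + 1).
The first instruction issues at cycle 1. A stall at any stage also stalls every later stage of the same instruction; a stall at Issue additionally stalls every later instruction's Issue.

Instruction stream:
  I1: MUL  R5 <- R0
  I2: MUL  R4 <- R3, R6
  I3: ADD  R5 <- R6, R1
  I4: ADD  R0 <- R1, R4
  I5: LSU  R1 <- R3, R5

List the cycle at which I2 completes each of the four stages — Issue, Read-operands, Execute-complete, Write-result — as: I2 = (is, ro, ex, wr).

I2 = (10, 11, 17, 18)

c1: I1 dispatched to MUL
c2: I1 operands ready
c8: I1 complete
c9: R5←I1
c10: I2 dispatched to MUL
c11: I2 operands ready; I3 dispatched to ADD
c12: I3 operands ready
c14: I3 complete
c15: R5←I3
c16: I4 dispatched to ADD
c17: I2 complete; I5 dispatched to LSU
c18: R4←I2; I5 operands ready
c19: I4 operands ready; I5 complete
c20: R1←I5
c21: I4 complete
c22: R0←I4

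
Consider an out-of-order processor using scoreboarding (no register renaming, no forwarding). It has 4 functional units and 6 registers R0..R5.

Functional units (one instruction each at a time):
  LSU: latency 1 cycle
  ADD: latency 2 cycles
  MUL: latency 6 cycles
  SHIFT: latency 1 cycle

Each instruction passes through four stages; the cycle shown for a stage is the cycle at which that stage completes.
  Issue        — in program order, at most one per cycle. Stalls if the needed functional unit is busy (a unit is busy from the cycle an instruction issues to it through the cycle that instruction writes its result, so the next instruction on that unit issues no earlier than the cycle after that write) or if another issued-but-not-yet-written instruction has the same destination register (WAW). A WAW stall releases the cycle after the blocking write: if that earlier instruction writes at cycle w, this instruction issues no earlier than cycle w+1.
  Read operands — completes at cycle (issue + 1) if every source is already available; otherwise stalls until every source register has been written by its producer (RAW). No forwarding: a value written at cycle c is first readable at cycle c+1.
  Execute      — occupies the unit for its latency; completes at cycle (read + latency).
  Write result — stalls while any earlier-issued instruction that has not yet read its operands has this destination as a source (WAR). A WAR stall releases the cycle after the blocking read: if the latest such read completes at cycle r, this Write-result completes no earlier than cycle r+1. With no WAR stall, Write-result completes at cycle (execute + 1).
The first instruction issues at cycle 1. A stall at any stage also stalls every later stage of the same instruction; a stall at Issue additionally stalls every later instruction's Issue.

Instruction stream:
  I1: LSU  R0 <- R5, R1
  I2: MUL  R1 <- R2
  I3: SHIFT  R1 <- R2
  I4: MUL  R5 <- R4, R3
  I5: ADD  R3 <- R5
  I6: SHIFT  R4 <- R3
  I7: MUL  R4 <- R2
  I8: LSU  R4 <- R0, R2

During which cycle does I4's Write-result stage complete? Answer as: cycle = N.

cycle = 20

I1 -> (1, 2, 3, 4)
I2 -> (2, 3, 9, 10)
I3 -> (11, 12, 13, 14)  // WAW R1: wait I2 write@10
I4 -> (12, 13, 19, 20)
I5 -> (13, 21, 23, 24)  // RAW R5: wait I4 write@20
I6 -> (15, 25, 26, 27)  // struct: SHIFT busy until I3 writes@14, RAW R3: wait I5 write@24
I7 -> (28, 29, 35, 36)  // WAW R4: wait I6 write@27
I8 -> (37, 38, 39, 40)  // WAW R4: wait I7 write@36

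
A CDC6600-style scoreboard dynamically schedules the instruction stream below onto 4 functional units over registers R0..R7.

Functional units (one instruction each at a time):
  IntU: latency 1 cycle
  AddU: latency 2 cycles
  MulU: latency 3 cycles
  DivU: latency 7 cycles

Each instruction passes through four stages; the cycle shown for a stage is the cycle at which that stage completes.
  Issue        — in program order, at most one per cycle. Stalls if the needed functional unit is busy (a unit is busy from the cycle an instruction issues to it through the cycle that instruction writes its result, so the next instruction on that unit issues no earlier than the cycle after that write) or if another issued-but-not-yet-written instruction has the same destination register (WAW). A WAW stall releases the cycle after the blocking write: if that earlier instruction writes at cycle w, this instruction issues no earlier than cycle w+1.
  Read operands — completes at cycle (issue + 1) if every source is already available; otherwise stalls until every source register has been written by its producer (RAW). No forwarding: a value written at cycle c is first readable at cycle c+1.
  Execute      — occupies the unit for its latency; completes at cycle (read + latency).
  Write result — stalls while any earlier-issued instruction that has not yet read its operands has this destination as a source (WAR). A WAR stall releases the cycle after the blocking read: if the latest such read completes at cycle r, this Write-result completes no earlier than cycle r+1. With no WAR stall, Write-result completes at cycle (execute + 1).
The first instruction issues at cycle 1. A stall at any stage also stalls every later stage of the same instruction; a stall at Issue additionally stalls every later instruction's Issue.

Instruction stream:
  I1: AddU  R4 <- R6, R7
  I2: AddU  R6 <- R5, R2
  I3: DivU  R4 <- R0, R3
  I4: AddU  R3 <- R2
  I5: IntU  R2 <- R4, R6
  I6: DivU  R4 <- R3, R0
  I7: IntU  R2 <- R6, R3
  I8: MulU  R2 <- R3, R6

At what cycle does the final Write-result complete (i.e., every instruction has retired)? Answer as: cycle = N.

  I1 | 1 | 2 | 4 | 5
  I2 | 6 | 7 | 9 | 10   struct: AddU busy until I1 writes@5
  I3 | 7 | 8 | 15 | 16
  I4 | 11 | 12 | 14 | 15   struct: AddU busy until I2 writes@10
  I5 | 12 | 17 | 18 | 19   RAW R4: wait I3 write@16
  I6 | 17 | 18 | 25 | 26   struct: DivU busy until I3 writes@16
  I7 | 20 | 21 | 22 | 23   struct: IntU busy until I5 writes@19
  I8 | 24 | 25 | 28 | 29   WAW R2: wait I7 write@23

cycle = 29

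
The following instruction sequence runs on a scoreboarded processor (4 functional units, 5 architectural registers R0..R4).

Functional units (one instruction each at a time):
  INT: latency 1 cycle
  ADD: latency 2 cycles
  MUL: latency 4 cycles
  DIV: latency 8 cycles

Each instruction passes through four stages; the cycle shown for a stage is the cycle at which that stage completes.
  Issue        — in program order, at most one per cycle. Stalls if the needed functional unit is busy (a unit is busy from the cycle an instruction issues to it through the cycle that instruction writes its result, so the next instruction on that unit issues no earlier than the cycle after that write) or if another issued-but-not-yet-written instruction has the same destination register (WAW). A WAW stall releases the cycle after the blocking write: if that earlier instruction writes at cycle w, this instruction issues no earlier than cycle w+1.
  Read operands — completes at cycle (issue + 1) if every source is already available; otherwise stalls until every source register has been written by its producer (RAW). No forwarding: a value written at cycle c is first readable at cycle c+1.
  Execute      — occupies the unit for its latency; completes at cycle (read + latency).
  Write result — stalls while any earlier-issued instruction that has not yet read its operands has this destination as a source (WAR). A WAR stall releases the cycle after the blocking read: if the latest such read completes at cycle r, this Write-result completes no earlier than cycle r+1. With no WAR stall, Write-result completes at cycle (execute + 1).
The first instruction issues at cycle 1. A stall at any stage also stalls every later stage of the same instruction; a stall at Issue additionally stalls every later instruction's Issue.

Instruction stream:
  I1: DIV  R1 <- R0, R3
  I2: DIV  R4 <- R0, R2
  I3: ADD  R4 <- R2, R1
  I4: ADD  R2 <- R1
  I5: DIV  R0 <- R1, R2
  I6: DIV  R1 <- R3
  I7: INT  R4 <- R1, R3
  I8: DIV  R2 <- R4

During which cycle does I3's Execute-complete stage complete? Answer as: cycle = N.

I1 -> (1, 2, 10, 11)
I2 -> (12, 13, 21, 22)  // struct: DIV busy until I1 writes@11
I3 -> (23, 24, 26, 27)  // WAW R4: wait I2 write@22
I4 -> (28, 29, 31, 32)  // struct: ADD busy until I3 writes@27
I5 -> (29, 33, 41, 42)  // RAW R2: wait I4 write@32
I6 -> (43, 44, 52, 53)  // struct: DIV busy until I5 writes@42
I7 -> (44, 54, 55, 56)  // RAW R1: wait I6 write@53
I8 -> (54, 57, 65, 66)  // struct: DIV busy until I6 writes@53, RAW R4: wait I7 write@56

cycle = 26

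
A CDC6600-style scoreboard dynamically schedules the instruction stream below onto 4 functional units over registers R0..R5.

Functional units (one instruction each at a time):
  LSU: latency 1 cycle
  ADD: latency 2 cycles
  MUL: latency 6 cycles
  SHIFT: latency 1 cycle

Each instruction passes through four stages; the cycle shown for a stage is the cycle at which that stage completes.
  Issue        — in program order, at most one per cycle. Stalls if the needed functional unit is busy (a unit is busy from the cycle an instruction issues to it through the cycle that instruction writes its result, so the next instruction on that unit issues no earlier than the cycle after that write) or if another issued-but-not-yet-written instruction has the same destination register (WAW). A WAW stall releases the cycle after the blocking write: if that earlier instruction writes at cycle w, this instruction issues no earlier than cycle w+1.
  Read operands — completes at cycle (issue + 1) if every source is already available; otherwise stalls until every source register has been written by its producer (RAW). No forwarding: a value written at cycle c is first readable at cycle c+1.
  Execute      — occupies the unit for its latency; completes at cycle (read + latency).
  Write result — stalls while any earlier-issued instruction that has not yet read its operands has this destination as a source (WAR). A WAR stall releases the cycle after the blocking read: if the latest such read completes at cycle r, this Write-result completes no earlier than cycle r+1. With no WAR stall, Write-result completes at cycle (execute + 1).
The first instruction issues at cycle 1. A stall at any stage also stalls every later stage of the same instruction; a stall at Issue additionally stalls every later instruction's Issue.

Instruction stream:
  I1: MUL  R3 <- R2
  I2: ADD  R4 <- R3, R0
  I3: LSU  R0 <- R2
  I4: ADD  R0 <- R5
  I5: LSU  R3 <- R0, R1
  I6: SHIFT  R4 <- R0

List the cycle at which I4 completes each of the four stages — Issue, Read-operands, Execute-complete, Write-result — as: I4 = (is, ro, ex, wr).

I4 = (14, 15, 17, 18)

1) issue 1, read 2, done 8, write 9
2) issue 2, read 10, done 12, write 13  <RAW R3: wait I1 write@9>
3) issue 3, read 4, done 5, write 11  <WAR R0: wait I2 read@10>
4) issue 14, read 15, done 17, write 18  <struct: ADD busy until I2 writes@13>
5) issue 15, read 19, done 20, write 21  <RAW R0: wait I4 write@18>
6) issue 16, read 19, done 20, write 21  <RAW R0: wait I4 write@18>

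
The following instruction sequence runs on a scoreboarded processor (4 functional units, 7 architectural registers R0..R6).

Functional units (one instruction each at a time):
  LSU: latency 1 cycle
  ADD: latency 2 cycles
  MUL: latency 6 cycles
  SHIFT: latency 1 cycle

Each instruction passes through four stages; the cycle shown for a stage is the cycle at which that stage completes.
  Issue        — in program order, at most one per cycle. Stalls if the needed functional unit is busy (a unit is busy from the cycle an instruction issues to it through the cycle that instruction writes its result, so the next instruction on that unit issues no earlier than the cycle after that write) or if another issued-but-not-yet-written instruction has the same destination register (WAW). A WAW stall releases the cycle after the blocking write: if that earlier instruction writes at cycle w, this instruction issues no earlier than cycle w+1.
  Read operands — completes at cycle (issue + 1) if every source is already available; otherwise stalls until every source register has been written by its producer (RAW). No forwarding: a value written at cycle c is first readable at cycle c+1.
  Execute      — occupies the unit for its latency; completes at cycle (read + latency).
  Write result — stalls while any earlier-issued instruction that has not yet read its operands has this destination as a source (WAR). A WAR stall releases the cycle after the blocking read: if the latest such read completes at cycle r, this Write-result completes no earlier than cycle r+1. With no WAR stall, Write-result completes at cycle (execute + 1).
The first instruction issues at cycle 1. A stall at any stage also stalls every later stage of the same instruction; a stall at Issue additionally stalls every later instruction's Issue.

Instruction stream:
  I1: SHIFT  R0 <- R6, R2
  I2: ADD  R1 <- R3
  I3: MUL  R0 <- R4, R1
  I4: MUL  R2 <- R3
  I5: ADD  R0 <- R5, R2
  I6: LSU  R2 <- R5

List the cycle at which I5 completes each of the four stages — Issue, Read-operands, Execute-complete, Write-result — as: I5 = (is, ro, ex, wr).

I5 = (16, 24, 26, 27)

[1] I1→SHIFT
[2] I1 RO, I2→ADD
[3] I1 EX, I2 RO
[4] I1 WR R0
[5] I2 EX, I3→MUL
[6] I2 WR R1
[7] I3 RO
[13] I3 EX
[14] I3 WR R0
[15] I4→MUL
[16] I4 RO, I5→ADD
[22] I4 EX
[23] I4 WR R2
[24] I5 RO, I6→LSU
[25] I6 RO
[26] I5 EX, I6 EX
[27] I5 WR R0, I6 WR R2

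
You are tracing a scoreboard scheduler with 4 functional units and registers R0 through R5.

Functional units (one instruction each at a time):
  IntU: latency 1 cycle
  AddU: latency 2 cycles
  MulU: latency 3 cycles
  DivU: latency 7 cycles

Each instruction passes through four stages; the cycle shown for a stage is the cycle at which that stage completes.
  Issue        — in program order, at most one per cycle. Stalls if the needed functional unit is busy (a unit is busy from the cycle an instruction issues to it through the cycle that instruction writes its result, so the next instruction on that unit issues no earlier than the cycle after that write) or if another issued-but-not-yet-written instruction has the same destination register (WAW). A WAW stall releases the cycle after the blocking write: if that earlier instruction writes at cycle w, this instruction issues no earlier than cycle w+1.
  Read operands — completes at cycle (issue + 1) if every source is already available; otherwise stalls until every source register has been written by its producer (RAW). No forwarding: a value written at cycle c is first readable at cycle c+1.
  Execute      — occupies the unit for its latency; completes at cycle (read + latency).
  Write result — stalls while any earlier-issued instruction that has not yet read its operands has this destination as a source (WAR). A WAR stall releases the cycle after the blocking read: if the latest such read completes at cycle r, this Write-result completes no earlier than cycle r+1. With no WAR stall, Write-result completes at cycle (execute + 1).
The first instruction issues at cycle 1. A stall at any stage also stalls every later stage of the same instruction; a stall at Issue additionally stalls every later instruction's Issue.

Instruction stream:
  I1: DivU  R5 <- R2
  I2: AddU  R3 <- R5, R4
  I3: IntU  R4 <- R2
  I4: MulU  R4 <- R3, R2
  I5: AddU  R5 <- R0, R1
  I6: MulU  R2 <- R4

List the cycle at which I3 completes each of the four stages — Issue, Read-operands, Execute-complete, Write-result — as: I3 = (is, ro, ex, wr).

  I1 | 1 | 2 | 9 | 10
  I2 | 2 | 11 | 13 | 14   RAW R5: wait I1 write@10
  I3 | 3 | 4 | 5 | 12   WAR R4: wait I2 read@11
  I4 | 13 | 15 | 18 | 19   WAW R4: wait I3 write@12 · RAW R3: wait I2 write@14
  I5 | 15 | 16 | 18 | 19   struct: AddU busy until I2 writes@14
  I6 | 20 | 21 | 24 | 25   struct: MulU busy until I4 writes@19

I3 = (3, 4, 5, 12)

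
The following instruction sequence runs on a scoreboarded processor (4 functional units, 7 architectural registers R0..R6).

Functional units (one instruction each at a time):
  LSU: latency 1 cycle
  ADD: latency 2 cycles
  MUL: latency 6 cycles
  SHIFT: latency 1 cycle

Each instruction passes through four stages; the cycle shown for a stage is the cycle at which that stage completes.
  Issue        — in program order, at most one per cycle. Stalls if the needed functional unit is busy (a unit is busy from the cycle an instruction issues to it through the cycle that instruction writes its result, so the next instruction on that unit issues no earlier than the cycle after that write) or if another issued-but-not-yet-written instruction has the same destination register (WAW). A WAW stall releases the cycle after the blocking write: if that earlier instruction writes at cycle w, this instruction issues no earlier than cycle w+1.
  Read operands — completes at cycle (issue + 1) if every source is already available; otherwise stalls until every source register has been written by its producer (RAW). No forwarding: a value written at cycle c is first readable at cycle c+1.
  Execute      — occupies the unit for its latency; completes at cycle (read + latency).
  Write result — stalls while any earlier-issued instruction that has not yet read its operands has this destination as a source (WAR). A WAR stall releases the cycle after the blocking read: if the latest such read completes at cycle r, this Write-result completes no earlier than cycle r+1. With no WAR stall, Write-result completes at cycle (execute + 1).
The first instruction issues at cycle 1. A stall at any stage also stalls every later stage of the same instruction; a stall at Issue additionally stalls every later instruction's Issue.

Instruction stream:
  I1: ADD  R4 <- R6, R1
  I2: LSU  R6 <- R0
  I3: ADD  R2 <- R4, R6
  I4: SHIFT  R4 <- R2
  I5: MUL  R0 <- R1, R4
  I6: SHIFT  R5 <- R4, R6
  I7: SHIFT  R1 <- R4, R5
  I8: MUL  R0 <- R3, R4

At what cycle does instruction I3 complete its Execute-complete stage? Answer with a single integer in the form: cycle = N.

cycle = 9

[1] issue I1 (ADD)
[2] I1 read-ops | issue I2 (LSU)
[3] I2 read-ops
[4] I1 finished on ADD | I2 finished on LSU
[5] I1→R4 | I2→R6
[6] issue I3 (ADD)
[7] I3 read-ops | issue I4 (SHIFT)
[8] issue I5 (MUL)
[9] I3 finished on ADD
[10] I3→R2
[11] I4 read-ops
[12] I4 finished on SHIFT
[13] I4→R4
[14] I5 read-ops | issue I6 (SHIFT)
[15] I6 read-ops
[16] I6 finished on SHIFT
[17] I6→R5
[18] issue I7 (SHIFT)
[19] I7 read-ops
[20] I5 finished on MUL | I7 finished on SHIFT
[21] I5→R0 | I7→R1
[22] issue I8 (MUL)
[23] I8 read-ops
[29] I8 finished on MUL
[30] I8→R0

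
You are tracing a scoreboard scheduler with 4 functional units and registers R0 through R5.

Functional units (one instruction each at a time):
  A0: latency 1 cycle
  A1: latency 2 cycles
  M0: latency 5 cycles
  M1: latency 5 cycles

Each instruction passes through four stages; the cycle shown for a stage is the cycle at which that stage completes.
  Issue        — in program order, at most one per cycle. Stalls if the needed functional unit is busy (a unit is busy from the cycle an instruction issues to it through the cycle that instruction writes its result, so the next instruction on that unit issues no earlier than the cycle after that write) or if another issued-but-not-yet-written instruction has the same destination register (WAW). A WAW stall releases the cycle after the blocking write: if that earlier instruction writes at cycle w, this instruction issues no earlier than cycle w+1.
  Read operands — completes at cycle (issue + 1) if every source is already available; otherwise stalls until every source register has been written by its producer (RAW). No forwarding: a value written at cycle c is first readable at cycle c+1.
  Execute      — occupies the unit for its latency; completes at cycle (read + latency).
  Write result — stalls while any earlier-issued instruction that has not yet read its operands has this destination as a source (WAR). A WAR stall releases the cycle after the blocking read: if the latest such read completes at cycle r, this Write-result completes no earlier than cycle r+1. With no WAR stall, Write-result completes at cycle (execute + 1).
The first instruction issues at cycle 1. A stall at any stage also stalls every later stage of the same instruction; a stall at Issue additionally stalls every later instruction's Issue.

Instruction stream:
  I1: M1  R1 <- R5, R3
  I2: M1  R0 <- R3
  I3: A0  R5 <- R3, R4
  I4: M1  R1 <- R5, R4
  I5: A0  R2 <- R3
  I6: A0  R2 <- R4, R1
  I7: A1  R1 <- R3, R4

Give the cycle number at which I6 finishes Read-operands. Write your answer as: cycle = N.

1) issue 1, read 2, done 7, write 8
2) issue 9, read 10, done 15, write 16  <struct: M1 busy until I1 writes@8>
3) issue 10, read 11, done 12, write 13
4) issue 17, read 18, done 23, write 24  <struct: M1 busy until I2 writes@16>
5) issue 18, read 19, done 20, write 21
6) issue 22, read 25, done 26, write 27  <struct: A0 busy until I5 writes@21 / RAW R1: wait I4 write@24>
7) issue 25, read 26, done 28, write 29  <WAW R1: wait I4 write@24>

cycle = 25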